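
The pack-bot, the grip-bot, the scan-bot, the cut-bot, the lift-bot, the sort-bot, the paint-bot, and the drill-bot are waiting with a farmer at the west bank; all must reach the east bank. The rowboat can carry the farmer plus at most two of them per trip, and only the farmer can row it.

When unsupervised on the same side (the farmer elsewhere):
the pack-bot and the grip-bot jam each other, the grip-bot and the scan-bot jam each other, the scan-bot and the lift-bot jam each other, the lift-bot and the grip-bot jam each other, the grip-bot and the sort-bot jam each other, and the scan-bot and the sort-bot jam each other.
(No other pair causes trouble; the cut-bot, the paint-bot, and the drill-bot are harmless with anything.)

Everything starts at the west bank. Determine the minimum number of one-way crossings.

Counting alone: the farmer can take at most 2 across per trip to the east bank, so moving all 8 needs at least 4 loaded trips out, with a return between consecutive ones — at least 7 crossings.
The safety rule pushes this higher. Following every safe sequence of crossings, the most of the 8 that can be at the east bank as the rowboat arrives there on crossings 7, 9, 11 is 5, 6, 7 respectively — never all 8.
So no plan with fewer than 13 crossings exists, and this one achieves 13:
1. Farmer goes to the east bank with the grip-bot and the scan-bot.
2. Farmer goes back to the west bank with the grip-bot.
3. Farmer goes to the east bank with the grip-bot and the pack-bot.
4. Farmer goes back to the west bank with the grip-bot.
5. Farmer goes to the east bank with the cut-bot and the grip-bot.
6. Farmer goes back to the west bank with the grip-bot.
7. Farmer goes to the east bank with the grip-bot and the paint-bot.
8. Farmer goes back to the west bank with the grip-bot.
9. Farmer goes to the east bank with the drill-bot and the grip-bot.
10. Farmer goes back to the west bank with the grip-bot.
11. Farmer goes to the east bank with the lift-bot and the sort-bot.
12. Farmer goes back to the west bank with the scan-bot.
13. Farmer goes to the east bank with the grip-bot and the scan-bot.

13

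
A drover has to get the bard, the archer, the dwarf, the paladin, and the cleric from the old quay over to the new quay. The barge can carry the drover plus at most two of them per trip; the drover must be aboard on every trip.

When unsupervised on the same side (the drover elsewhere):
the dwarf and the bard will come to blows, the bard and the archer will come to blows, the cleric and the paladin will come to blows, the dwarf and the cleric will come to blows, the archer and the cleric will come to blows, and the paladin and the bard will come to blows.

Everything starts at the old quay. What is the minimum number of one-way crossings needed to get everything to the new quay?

Counting alone: the drover can take at most 2 across per trip to the new quay, so moving all 5 needs at least 3 loaded trips out, with a return between consecutive ones — at least 5 crossings.
The safety rule pushes this higher. Following every safe sequence of crossings, the most of the 5 that can be at the new quay as the barge arrives there on crossing 5 is 4 — never all 5.
So no plan with fewer than 7 crossings exists, and this one achieves 7:
1. Drover goes to the new quay with the bard and the cleric.  [the old quay: the archer, the dwarf, the paladin | the new quay: the bard, the cleric]
2. Drover goes back to the old quay alone.  [the old quay: the archer, the dwarf, the paladin | the new quay: the bard, the cleric]
3. Drover goes to the new quay with the archer.  [the old quay: the dwarf, the paladin | the new quay: the archer, the bard, the cleric]
4. Drover goes back to the old quay with the bard and the cleric.  [the old quay: the bard, the cleric, the dwarf, the paladin | the new quay: the archer]
5. Drover goes to the new quay with the dwarf and the paladin.  [the old quay: the bard, the cleric | the new quay: the archer, the dwarf, the paladin]
6. Drover goes back to the old quay alone.  [the old quay: the bard, the cleric | the new quay: the archer, the dwarf, the paladin]
7. Drover goes to the new quay with the bard and the cleric.  [the old quay: — | the new quay: the archer, the bard, the cleric, the dwarf, the paladin]

7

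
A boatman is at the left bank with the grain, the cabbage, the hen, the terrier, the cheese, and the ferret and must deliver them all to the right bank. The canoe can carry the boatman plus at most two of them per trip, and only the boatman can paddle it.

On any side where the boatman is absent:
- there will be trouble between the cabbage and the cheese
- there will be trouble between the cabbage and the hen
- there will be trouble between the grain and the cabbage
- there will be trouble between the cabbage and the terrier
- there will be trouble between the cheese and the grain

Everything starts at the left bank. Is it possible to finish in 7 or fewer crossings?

Counting alone: the boatman can take at most 2 across per trip to the right bank, so moving all 6 needs at least 3 loaded trips out, with a return between consecutive ones — at least 5 crossings.
The safety rule pushes this higher. Following every safe sequence of crossings, the most of the 6 that can be at the right bank as the canoe arrives there on crossings 5, 7 is 4, 5 respectively — never all 6.
So the move cannot be finished within 7 crossings. (The shortest complete plan takes 9:)
1. Boatman goes to the right bank with the cabbage and the grain.  [the left bank: the cheese, the ferret, the hen, the terrier | the right bank: the cabbage, the grain]
2. Boatman goes back to the left bank with the grain.  [the left bank: the cheese, the ferret, the grain, the hen, the terrier | the right bank: the cabbage]
3. Boatman goes to the right bank with the grain and the hen.  [the left bank: the cheese, the ferret, the terrier | the right bank: the cabbage, the grain, the hen]
4. Boatman goes back to the left bank with the cabbage.  [the left bank: the cabbage, the cheese, the ferret, the terrier | the right bank: the grain, the hen]
5. Boatman goes to the right bank with the cabbage and the terrier.  [the left bank: the cheese, the ferret | the right bank: the cabbage, the grain, the hen, the terrier]
6. Boatman goes back to the left bank with the cabbage.  [the left bank: the cabbage, the cheese, the ferret | the right bank: the grain, the hen, the terrier]
7. Boatman goes to the right bank with the cabbage and the ferret.  [the left bank: the cheese | the right bank: the cabbage, the ferret, the grain, the hen, the terrier]
8. Boatman goes back to the left bank with the cabbage.  [the left bank: the cabbage, the cheese | the right bank: the ferret, the grain, the hen, the terrier]
9. Boatman goes to the right bank with the cabbage and the cheese.  [the left bank: — | the right bank: the cabbage, the cheese, the ferret, the grain, the hen, the terrier]

No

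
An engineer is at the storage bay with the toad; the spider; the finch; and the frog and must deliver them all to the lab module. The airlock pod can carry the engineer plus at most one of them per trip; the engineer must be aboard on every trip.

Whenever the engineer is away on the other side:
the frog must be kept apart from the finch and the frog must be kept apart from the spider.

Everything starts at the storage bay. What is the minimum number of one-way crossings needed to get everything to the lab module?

Counting alone: the engineer can take at most 1 across per trip to the lab module, so moving all 4 needs at least 4 loaded trips out, with a return between consecutive ones — at least 7 crossings.
The safety rule pushes this higher. Following every safe sequence of crossings, the most of the 4 that can be at the lab module as the airlock pod arrives there on crossing 7 is 3 — never all 4.
So no plan with fewer than 9 crossings exists, and this one achieves 9:
1. Engineer goes to the lab module with the frog.  [the storage bay: the finch, the spider, the toad | the lab module: the frog]
2. Engineer goes back to the storage bay alone.  [the storage bay: the finch, the spider, the toad | the lab module: the frog]
3. Engineer goes to the lab module with the toad.  [the storage bay: the finch, the spider | the lab module: the frog, the toad]
4. Engineer goes back to the storage bay alone.  [the storage bay: the finch, the spider | the lab module: the frog, the toad]
5. Engineer goes to the lab module with the spider.  [the storage bay: the finch | the lab module: the frog, the spider, the toad]
6. Engineer goes back to the storage bay with the frog.  [the storage bay: the finch, the frog | the lab module: the spider, the toad]
7. Engineer goes to the lab module with the finch.  [the storage bay: the frog | the lab module: the finch, the spider, the toad]
8. Engineer goes back to the storage bay alone.  [the storage bay: the frog | the lab module: the finch, the spider, the toad]
9. Engineer goes to the lab module with the frog.  [the storage bay: — | the lab module: the finch, the frog, the spider, the toad]

9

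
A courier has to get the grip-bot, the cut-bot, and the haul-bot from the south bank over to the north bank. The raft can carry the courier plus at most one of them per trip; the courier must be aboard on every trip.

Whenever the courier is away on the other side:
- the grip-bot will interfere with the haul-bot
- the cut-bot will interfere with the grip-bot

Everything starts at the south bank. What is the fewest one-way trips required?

Counting alone: the courier can take at most 1 across per trip to the north bank, so moving all 3 needs at least 3 loaded trips out, with a return between consecutive ones — at least 5 crossings.
The safety rule pushes this higher. Following every safe sequence of crossings, the most of the 3 that can be at the north bank as the raft arrives there on crossing 5 is 2 — never all 3.
So no plan with fewer than 7 crossings exists, and this one achieves 7:
1. Courier goes to the north bank with the grip-bot.  [the south bank: the cut-bot, the haul-bot | the north bank: the grip-bot]
2. Courier goes back to the south bank alone.  [the south bank: the cut-bot, the haul-bot | the north bank: the grip-bot]
3. Courier goes to the north bank with the cut-bot.  [the south bank: the haul-bot | the north bank: the cut-bot, the grip-bot]
4. Courier goes back to the south bank with the grip-bot.  [the south bank: the grip-bot, the haul-bot | the north bank: the cut-bot]
5. Courier goes to the north bank with the haul-bot.  [the south bank: the grip-bot | the north bank: the cut-bot, the haul-bot]
6. Courier goes back to the south bank alone.  [the south bank: the grip-bot | the north bank: the cut-bot, the haul-bot]
7. Courier goes to the north bank with the grip-bot.  [the south bank: — | the north bank: the cut-bot, the grip-bot, the haul-bot]

7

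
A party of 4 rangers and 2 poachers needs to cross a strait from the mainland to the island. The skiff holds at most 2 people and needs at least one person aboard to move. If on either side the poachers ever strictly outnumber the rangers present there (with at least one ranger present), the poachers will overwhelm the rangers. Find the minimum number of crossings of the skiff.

9

Counting alone: each trip to the island takes at most 2 across and each return brings at least 1 back, so after t trips out (and t−1 returns) at most 2t − (t−1) of the 6 are across; that first reaches 6 at t = 5, so at least 9 crossings are needed.
The plan below uses exactly 9 crossings, so it is optimal:
1. 2 poachers → the island.  (the mainland: 4R 0P; the island: 0R 2P)
2. 1 poacher ← the mainland.  (the mainland: 4R 1P; the island: 0R 1P)
3. 2 rangers → the island.  (the mainland: 2R 1P; the island: 2R 1P)
4. 1 poacher ← the mainland.  (the mainland: 2R 2P; the island: 2R 0P)
5. 2 poachers → the island.  (the mainland: 2R 0P; the island: 2R 2P)
6. 1 poacher ← the mainland.  (the mainland: 2R 1P; the island: 2R 1P)
7. 1 ranger and 1 poacher → the island.  (the mainland: 1R 0P; the island: 3R 2P)
8. 1 poacher ← the mainland.  (the mainland: 1R 1P; the island: 3R 1P)
9. 1 ranger and 1 poacher → the island.  (the mainland: 0R 0P; the island: 4R 2P)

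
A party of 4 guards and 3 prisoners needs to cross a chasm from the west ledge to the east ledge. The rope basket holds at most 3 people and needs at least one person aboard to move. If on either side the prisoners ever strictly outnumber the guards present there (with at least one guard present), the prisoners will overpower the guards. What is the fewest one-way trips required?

Counting alone: each trip to the east ledge takes at most 3 across and each return brings at least 1 back, so after t trips out (and t−1 returns) at most 3t − (t−1) of the 7 are across; that first reaches 7 at t = 3, so at least 5 crossings are needed.
The plan below uses exactly 5 crossings, so it is optimal:
1. 3 prisoners → the east ledge.  (the west ledge: 4G 0P; the east ledge: 0G 3P)
2. 1 prisoner ← the west ledge.  (the west ledge: 4G 1P; the east ledge: 0G 2P)
3. 3 guards → the east ledge.  (the west ledge: 1G 1P; the east ledge: 3G 2P)
4. 1 guard ← the west ledge.  (the west ledge: 2G 1P; the east ledge: 2G 2P)
5. 2 guards and 1 prisoner → the east ledge.  (the west ledge: 0G 0P; the east ledge: 4G 3P)

5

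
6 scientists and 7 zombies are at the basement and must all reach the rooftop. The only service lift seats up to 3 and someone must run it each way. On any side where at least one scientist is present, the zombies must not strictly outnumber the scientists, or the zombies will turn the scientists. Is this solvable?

The zombies already outnumber the scientists at the basement before anyone moves, so the starting position itself is disallowed.

No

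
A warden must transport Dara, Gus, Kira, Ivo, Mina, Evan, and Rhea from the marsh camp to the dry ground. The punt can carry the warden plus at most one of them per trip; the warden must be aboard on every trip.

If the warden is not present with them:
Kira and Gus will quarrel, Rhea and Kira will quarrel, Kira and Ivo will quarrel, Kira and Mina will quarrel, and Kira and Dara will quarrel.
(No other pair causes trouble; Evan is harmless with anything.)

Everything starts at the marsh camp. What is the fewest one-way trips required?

impossible

Following every safe sequence of crossings from the start, the most of the 7 that can be at the dry ground as the punt arrives there on crossings 1, 3, 5 is 1, 2, 3 respectively; the best ever achieved is 3 of 7.
From crossing 7 on, no configuration arises that was not already reachable earlier: only 26 distinct safe configurations (who is on which side, and where the punt is) can ever be reached, none of them has everyone across, and every continuation just revisits them. So no valid plan exists.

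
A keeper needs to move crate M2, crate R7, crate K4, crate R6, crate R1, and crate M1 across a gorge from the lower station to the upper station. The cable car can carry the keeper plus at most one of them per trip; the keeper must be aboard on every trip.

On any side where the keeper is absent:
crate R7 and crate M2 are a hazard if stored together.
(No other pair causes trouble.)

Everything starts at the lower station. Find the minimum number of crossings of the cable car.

Counting alone: the keeper can take at most 1 across per trip to the upper station, so moving all 6 needs at least 6 loaded trips out, with a return between consecutive ones — at least 11 crossings.
The plan below uses exactly 11 crossings, so it is optimal:
1. Keeper goes to the upper station with crate M2.
2. Keeper goes back to the lower station alone.
3. Keeper goes to the upper station with crate K4.
4. Keeper goes back to the lower station alone.
5. Keeper goes to the upper station with crate R6.
6. Keeper goes back to the lower station alone.
7. Keeper goes to the upper station with crate R1.
8. Keeper goes back to the lower station alone.
9. Keeper goes to the upper station with crate M1.
10. Keeper goes back to the lower station alone.
11. Keeper goes to the upper station with crate R7.

11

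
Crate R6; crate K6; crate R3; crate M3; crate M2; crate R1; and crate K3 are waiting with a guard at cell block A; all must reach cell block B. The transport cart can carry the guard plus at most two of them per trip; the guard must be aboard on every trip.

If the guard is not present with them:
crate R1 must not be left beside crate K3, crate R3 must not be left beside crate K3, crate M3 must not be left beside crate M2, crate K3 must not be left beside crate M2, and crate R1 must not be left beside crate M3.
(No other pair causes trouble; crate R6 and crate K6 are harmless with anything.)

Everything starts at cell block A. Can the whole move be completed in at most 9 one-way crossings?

Yes — this plan uses 9 crossings (≤ 9):
1. Guard goes to cell block B with crate K3 and crate M3.  [cell block A: crate K6, crate M2, crate R1, crate R3, crate R6 | cell block B: crate K3, crate M3]
2. Guard goes back to cell block A alone.  [cell block A: crate K6, crate M2, crate R1, crate R3, crate R6 | cell block B: crate K3, crate M3]
3. Guard goes to cell block B with crate R6.  [cell block A: crate K6, crate M2, crate R1, crate R3 | cell block B: crate K3, crate M3, crate R6]
4. Guard goes back to cell block A alone.  [cell block A: crate K6, crate M2, crate R1, crate R3 | cell block B: crate K3, crate M3, crate R6]
5. Guard goes to cell block B with crate K6 and crate R3.  [cell block A: crate M2, crate R1 | cell block B: crate K3, crate K6, crate M3, crate R3, crate R6]
6. Guard goes back to cell block A with crate K3.  [cell block A: crate K3, crate M2, crate R1 | cell block B: crate K6, crate M3, crate R3, crate R6]
7. Guard goes to cell block B with crate M2 and crate R1.  [cell block A: crate K3 | cell block B: crate K6, crate M2, crate M3, crate R1, crate R3, crate R6]
8. Guard goes back to cell block A with crate M3.  [cell block A: crate K3, crate M3 | cell block B: crate K6, crate M2, crate R1, crate R3, crate R6]
9. Guard goes to cell block B with crate K3 and crate M3.  [cell block A: — | cell block B: crate K3, crate K6, crate M2, crate M3, crate R1, crate R3, crate R6]

Yes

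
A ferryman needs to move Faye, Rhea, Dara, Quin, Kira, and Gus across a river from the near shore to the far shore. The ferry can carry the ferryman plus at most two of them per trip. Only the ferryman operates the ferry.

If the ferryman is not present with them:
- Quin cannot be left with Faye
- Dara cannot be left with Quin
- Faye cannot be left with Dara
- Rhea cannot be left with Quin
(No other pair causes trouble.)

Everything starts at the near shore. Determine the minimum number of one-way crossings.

9

Counting alone: the ferryman can take at most 2 across per trip to the far shore, so moving all 6 needs at least 3 loaded trips out, with a return between consecutive ones — at least 5 crossings.
The safety rule pushes this higher. Following every safe sequence of crossings, the most of the 6 that can be at the far shore as the ferry arrives there on crossings 5, 7 is 4, 5 respectively — never all 6.
So no plan with fewer than 9 crossings exists, and this one achieves 9:
1. Ferryman goes to the far shore with Faye and Quin.  [the near shore: Dara, Gus, Kira, Rhea | the far shore: Faye, Quin]
2. Ferryman goes back to the near shore with Faye.  [the near shore: Dara, Faye, Gus, Kira, Rhea | the far shore: Quin]
3. Ferryman goes to the far shore with Faye and Rhea.  [the near shore: Dara, Gus, Kira | the far shore: Faye, Quin, Rhea]
4. Ferryman goes back to the near shore with Quin.  [the near shore: Dara, Gus, Kira, Quin | the far shore: Faye, Rhea]
5. Ferryman goes to the far shore with Dara and Kira.  [the near shore: Gus, Quin | the far shore: Dara, Faye, Kira, Rhea]
6. Ferryman goes back to the near shore with Faye.  [the near shore: Faye, Gus, Quin | the far shore: Dara, Kira, Rhea]
7. Ferryman goes to the far shore with Faye and Gus.  [the near shore: Quin | the far shore: Dara, Faye, Gus, Kira, Rhea]
8. Ferryman goes back to the near shore with Faye.  [the near shore: Faye, Quin | the far shore: Dara, Gus, Kira, Rhea]
9. Ferryman goes to the far shore with Faye and Quin.  [the near shore: — | the far shore: Dara, Faye, Gus, Kira, Quin, Rhea]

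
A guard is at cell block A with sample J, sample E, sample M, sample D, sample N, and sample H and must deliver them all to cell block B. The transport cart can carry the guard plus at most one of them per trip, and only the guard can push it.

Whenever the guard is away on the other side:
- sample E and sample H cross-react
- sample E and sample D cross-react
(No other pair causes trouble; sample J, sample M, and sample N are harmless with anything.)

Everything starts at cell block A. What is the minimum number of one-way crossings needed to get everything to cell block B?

Counting alone: the guard can take at most 1 across per trip to cell block B, so moving all 6 needs at least 6 loaded trips out, with a return between consecutive ones — at least 11 crossings.
The safety rule pushes this higher. Following every safe sequence of crossings, the most of the 6 that can be at cell block B as the transport cart arrives there on crossing 11 is 5 — never all 6.
So no plan with fewer than 13 crossings exists, and this one achieves 13:
1. Guard goes to cell block B with sample E.  [cell block A: sample D, sample H, sample J, sample M, sample N | cell block B: sample E]
2. Guard goes back to cell block A alone.  [cell block A: sample D, sample H, sample J, sample M, sample N | cell block B: sample E]
3. Guard goes to cell block B with sample J.  [cell block A: sample D, sample H, sample M, sample N | cell block B: sample E, sample J]
4. Guard goes back to cell block A alone.  [cell block A: sample D, sample H, sample M, sample N | cell block B: sample E, sample J]
5. Guard goes to cell block B with sample M.  [cell block A: sample D, sample H, sample N | cell block B: sample E, sample J, sample M]
6. Guard goes back to cell block A alone.  [cell block A: sample D, sample H, sample N | cell block B: sample E, sample J, sample M]
7. Guard goes to cell block B with sample D.  [cell block A: sample H, sample N | cell block B: sample D, sample E, sample J, sample M]
8. Guard goes back to cell block A with sample E.  [cell block A: sample E, sample H, sample N | cell block B: sample D, sample J, sample M]
9. Guard goes to cell block B with sample H.  [cell block A: sample E, sample N | cell block B: sample D, sample H, sample J, sample M]
10. Guard goes back to cell block A alone.  [cell block A: sample E, sample N | cell block B: sample D, sample H, sample J, sample M]
11. Guard goes to cell block B with sample N.  [cell block A: sample E | cell block B: sample D, sample H, sample J, sample M, sample N]
12. Guard goes back to cell block A alone.  [cell block A: sample E | cell block B: sample D, sample H, sample J, sample M, sample N]
13. Guard goes to cell block B with sample E.  [cell block A: — | cell block B: sample D, sample E, sample H, sample J, sample M, sample N]

13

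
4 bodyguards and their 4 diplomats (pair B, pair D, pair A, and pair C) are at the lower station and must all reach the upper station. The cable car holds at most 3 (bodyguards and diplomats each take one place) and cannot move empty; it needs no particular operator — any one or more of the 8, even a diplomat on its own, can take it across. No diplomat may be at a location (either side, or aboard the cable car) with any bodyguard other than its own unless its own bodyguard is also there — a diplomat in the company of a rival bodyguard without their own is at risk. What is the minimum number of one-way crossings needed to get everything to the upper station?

Counting alone: each trip to the upper station takes at most 3 across and each return brings at least 1 back, so after t trips out (and t−1 returns) at most 3t − (t−1) of the 8 are across; that first reaches 8 at t = 4, so at least 7 crossings are needed.
The safety rule pushes this higher. Following every safe sequence of crossings, the most of the 8 that can be at the upper station as the cable car arrives there on crossing 7 is 7 — never all 8.
So no plan with fewer than 9 crossings exists, and this one achieves 9:
1. bodyguard B and diplomat B cross → the upper station.
2. bodyguard B crosses ← the lower station.
3. bodyguard B, bodyguard D, and diplomat D cross → the upper station.
4. bodyguard B and diplomat B cross ← the lower station.
5. bodyguard A, bodyguard B, and bodyguard C cross → the upper station.
6. diplomat D crosses ← the lower station.
7. diplomat B and diplomat D cross → the upper station.
8. diplomat B crosses ← the lower station.
9. diplomat A, diplomat B, and diplomat C cross → the upper station.

9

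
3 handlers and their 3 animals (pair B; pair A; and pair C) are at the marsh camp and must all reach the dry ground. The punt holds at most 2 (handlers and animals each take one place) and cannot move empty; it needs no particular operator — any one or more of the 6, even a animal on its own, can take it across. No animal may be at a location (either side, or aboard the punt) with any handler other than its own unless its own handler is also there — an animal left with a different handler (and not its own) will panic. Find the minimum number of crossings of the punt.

11

Counting alone: each trip to the dry ground takes at most 2 across and each return brings at least 1 back, so after t trips out (and t−1 returns) at most 2t − (t−1) of the 6 are across; that first reaches 6 at t = 5, so at least 9 crossings are needed.
The safety rule pushes this higher. Following every safe sequence of crossings, the most of the 6 that can be at the dry ground as the punt arrives there on crossing 9 is 5 — never all 6.
So no plan with fewer than 11 crossings exists, and this one achieves 11:
1. animal B and handler B cross → the dry ground.
2. handler B crosses ← the marsh camp.
3. animal A and animal C cross → the dry ground.
4. animal B crosses ← the marsh camp.
5. handler A and handler C cross → the dry ground.
6. animal A and handler A cross ← the marsh camp.
7. handler A and handler B cross → the dry ground.
8. animal C crosses ← the marsh camp.
9. animal A and animal B cross → the dry ground.
10. handler C crosses ← the marsh camp.
11. animal C and handler C cross → the dry ground.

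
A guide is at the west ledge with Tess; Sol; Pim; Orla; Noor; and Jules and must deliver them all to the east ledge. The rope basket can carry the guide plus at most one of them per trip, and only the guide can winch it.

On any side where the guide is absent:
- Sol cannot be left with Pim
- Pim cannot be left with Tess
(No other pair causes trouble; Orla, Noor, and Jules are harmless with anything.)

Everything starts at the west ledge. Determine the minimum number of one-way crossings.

Counting alone: the guide can take at most 1 across per trip to the east ledge, so moving all 6 needs at least 6 loaded trips out, with a return between consecutive ones — at least 11 crossings.
The safety rule pushes this higher. Following every safe sequence of crossings, the most of the 6 that can be at the east ledge as the rope basket arrives there on crossing 11 is 5 — never all 6.
So no plan with fewer than 13 crossings exists, and this one achieves 13:
1. Guide goes to the east ledge with Pim.
2. Guide goes back to the west ledge alone.
3. Guide goes to the east ledge with Tess.
4. Guide goes back to the west ledge with Pim.
5. Guide goes to the east ledge with Sol.
6. Guide goes back to the west ledge alone.
7. Guide goes to the east ledge with Orla.
8. Guide goes back to the west ledge alone.
9. Guide goes to the east ledge with Noor.
10. Guide goes back to the west ledge alone.
11. Guide goes to the east ledge with Jules.
12. Guide goes back to the west ledge alone.
13. Guide goes to the east ledge with Pim.

13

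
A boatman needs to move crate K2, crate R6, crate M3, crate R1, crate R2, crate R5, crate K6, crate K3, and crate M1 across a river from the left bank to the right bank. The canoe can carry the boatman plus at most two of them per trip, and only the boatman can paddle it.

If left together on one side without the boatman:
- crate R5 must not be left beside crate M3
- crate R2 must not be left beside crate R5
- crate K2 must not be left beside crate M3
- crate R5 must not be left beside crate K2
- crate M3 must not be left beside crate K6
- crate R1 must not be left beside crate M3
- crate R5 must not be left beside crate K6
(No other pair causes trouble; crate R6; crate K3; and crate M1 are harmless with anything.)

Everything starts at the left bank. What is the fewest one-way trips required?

Counting alone: the boatman can take at most 2 across per trip to the right bank, so moving all 9 needs at least 5 loaded trips out, with a return between consecutive ones — at least 9 crossings.
The safety rule pushes this higher. Following every safe sequence of crossings, the most of the 9 that can be at the right bank as the canoe arrives there on crossings 9, 11, 13 is 6, 7, 8 respectively — never all 9.
So no plan with fewer than 15 crossings exists, and this one achieves 15:
1. Boatman goes to the right bank with crate M3 and crate R5.  [the left bank: crate K2, crate K3, crate K6, crate M1, crate R1, crate R2, crate R6 | the right bank: crate M3, crate R5]
2. Boatman goes back to the left bank with crate M3.  [the left bank: crate K2, crate K3, crate K6, crate M1, crate M3, crate R1, crate R2, crate R6 | the right bank: crate R5]
3. Boatman goes to the right bank with crate M3 and crate R6.  [the left bank: crate K2, crate K3, crate K6, crate M1, crate R1, crate R2 | the right bank: crate M3, crate R5, crate R6]
4. Boatman goes back to the left bank with crate M3.  [the left bank: crate K2, crate K3, crate K6, crate M1, crate M3, crate R1, crate R2 | the right bank: crate R5, crate R6]
5. Boatman goes to the right bank with crate M3 and crate R1.  [the left bank: crate K2, crate K3, crate K6, crate M1, crate R2 | the right bank: crate M3, crate R1, crate R5, crate R6]
6. Boatman goes back to the left bank with crate M3.  [the left bank: crate K2, crate K3, crate K6, crate M1, crate M3, crate R2 | the right bank: crate R1, crate R5, crate R6]
7. Boatman goes to the right bank with crate K2 and crate K6.  [the left bank: crate K3, crate M1, crate M3, crate R2 | the right bank: crate K2, crate K6, crate R1, crate R5, crate R6]
8. Boatman goes back to the left bank with crate R5.  [the left bank: crate K3, crate M1, crate M3, crate R2, crate R5 | the right bank: crate K2, crate K6, crate R1, crate R6]
9. Boatman goes to the right bank with crate M3 and crate R2.  [the left bank: crate K3, crate M1, crate R5 | the right bank: crate K2, crate K6, crate M3, crate R1, crate R2, crate R6]
10. Boatman goes back to the left bank with crate M3.  [the left bank: crate K3, crate M1, crate M3, crate R5 | the right bank: crate K2, crate K6, crate R1, crate R2, crate R6]
11. Boatman goes to the right bank with crate K3 and crate M3.  [the left bank: crate M1, crate R5 | the right bank: crate K2, crate K3, crate K6, crate M3, crate R1, crate R2, crate R6]
12. Boatman goes back to the left bank with crate M3.  [the left bank: crate M1, crate M3, crate R5 | the right bank: crate K2, crate K3, crate K6, crate R1, crate R2, crate R6]
13. Boatman goes to the right bank with crate M1 and crate M3.  [the left bank: crate R5 | the right bank: crate K2, crate K3, crate K6, crate M1, crate M3, crate R1, crate R2, crate R6]
14. Boatman goes back to the left bank with crate M3.  [the left bank: crate M3, crate R5 | the right bank: crate K2, crate K3, crate K6, crate M1, crate R1, crate R2, crate R6]
15. Boatman goes to the right bank with crate M3 and crate R5.  [the left bank: — | the right bank: crate K2, crate K3, crate K6, crate M1, crate M3, crate R1, crate R2, crate R5, crate R6]

15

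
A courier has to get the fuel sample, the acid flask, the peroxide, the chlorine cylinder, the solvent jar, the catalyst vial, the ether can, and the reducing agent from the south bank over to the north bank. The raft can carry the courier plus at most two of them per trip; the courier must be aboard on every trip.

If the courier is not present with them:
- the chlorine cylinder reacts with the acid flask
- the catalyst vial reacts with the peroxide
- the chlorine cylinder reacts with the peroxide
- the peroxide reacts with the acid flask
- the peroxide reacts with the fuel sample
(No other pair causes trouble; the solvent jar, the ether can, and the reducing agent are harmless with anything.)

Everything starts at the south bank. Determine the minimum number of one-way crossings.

13

Counting alone: the courier can take at most 2 across per trip to the north bank, so moving all 8 needs at least 4 loaded trips out, with a return between consecutive ones — at least 7 crossings.
The safety rule pushes this higher. Following every safe sequence of crossings, the most of the 8 that can be at the north bank as the raft arrives there on crossings 7, 9, 11 is 5, 6, 7 respectively — never all 8.
So no plan with fewer than 13 crossings exists, and this one achieves 13:
1. Courier goes to the north bank with the acid flask and the peroxide.  [the south bank: the catalyst vial, the chlorine cylinder, the ether can, the fuel sample, the reducing agent, the solvent jar | the north bank: the acid flask, the peroxide]
2. Courier goes back to the south bank with the acid flask.  [the south bank: the acid flask, the catalyst vial, the chlorine cylinder, the ether can, the fuel sample, the reducing agent, the solvent jar | the north bank: the peroxide]
3. Courier goes to the north bank with the acid flask and the fuel sample.  [the south bank: the catalyst vial, the chlorine cylinder, the ether can, the reducing agent, the solvent jar | the north bank: the acid flask, the fuel sample, the peroxide]
4. Courier goes back to the south bank with the peroxide.  [the south bank: the catalyst vial, the chlorine cylinder, the ether can, the peroxide, the reducing agent, the solvent jar | the north bank: the acid flask, the fuel sample]
5. Courier goes to the north bank with the peroxide and the solvent jar.  [the south bank: the catalyst vial, the chlorine cylinder, the ether can, the reducing agent | the north bank: the acid flask, the fuel sample, the peroxide, the solvent jar]
6. Courier goes back to the south bank with the peroxide.  [the south bank: the catalyst vial, the chlorine cylinder, the ether can, the peroxide, the reducing agent | the north bank: the acid flask, the fuel sample, the solvent jar]
7. Courier goes to the north bank with the catalyst vial and the peroxide.  [the south bank: the chlorine cylinder, the ether can, the reducing agent | the north bank: the acid flask, the catalyst vial, the fuel sample, the peroxide, the solvent jar]
8. Courier goes back to the south bank with the peroxide.  [the south bank: the chlorine cylinder, the ether can, the peroxide, the reducing agent | the north bank: the acid flask, the catalyst vial, the fuel sample, the solvent jar]
9. Courier goes to the north bank with the ether can and the peroxide.  [the south bank: the chlorine cylinder, the reducing agent | the north bank: the acid flask, the catalyst vial, the ether can, the fuel sample, the peroxide, the solvent jar]
10. Courier goes back to the south bank with the peroxide.  [the south bank: the chlorine cylinder, the peroxide, the reducing agent | the north bank: the acid flask, the catalyst vial, the ether can, the fuel sample, the solvent jar]
11. Courier goes to the north bank with the peroxide and the reducing agent.  [the south bank: the chlorine cylinder | the north bank: the acid flask, the catalyst vial, the ether can, the fuel sample, the peroxide, the reducing agent, the solvent jar]
12. Courier goes back to the south bank with the peroxide.  [the south bank: the chlorine cylinder, the peroxide | the north bank: the acid flask, the catalyst vial, the ether can, the fuel sample, the reducing agent, the solvent jar]
13. Courier goes to the north bank with the chlorine cylinder and the peroxide.  [the south bank: — | the north bank: the acid flask, the catalyst vial, the chlorine cylinder, the ether can, the fuel sample, the peroxide, the reducing agent, the solvent jar]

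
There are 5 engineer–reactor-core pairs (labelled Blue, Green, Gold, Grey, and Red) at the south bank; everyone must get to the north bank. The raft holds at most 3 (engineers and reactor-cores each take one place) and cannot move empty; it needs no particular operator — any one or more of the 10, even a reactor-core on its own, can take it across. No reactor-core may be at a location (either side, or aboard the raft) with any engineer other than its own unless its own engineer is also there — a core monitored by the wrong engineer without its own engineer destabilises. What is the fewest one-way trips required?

11

Counting alone: each trip to the north bank takes at most 3 across and each return brings at least 1 back, so after t trips out (and t−1 returns) at most 3t − (t−1) of the 10 are across; that first reaches 10 at t = 5, so at least 9 crossings are needed.
The safety rule pushes this higher. Following every safe sequence of crossings, the most of the 10 that can be at the north bank as the raft arrives there on crossing 9 is 9 — never all 10.
So no plan with fewer than 11 crossings exists, and this one achieves 11:
1. engineer Blue and reactor-core Blue cross → the north bank.
2. engineer Blue crosses ← the south bank.
3. reactor-core Gold, reactor-core Green, and reactor-core Grey cross → the north bank.
4. reactor-core Blue crosses ← the south bank.
5. engineer Gold, engineer Green, and engineer Grey cross → the north bank.
6. engineer Green and reactor-core Green cross ← the south bank.
7. engineer Blue, engineer Green, and engineer Red cross → the north bank.
8. reactor-core Gold crosses ← the south bank.
9. reactor-core Blue and reactor-core Green cross → the north bank.
10. reactor-core Blue crosses ← the south bank.
11. reactor-core Blue, reactor-core Gold, and reactor-core Red cross → the north bank.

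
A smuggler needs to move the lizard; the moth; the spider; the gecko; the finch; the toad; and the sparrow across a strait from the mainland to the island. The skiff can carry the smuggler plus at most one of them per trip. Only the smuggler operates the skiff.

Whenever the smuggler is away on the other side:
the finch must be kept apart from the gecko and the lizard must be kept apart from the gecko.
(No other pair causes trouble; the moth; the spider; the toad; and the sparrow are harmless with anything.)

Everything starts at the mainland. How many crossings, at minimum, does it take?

15

Counting alone: the smuggler can take at most 1 across per trip to the island, so moving all 7 needs at least 7 loaded trips out, with a return between consecutive ones — at least 13 crossings.
The safety rule pushes this higher. Following every safe sequence of crossings, the most of the 7 that can be at the island as the skiff arrives there on crossing 13 is 6 — never all 7.
So no plan with fewer than 15 crossings exists, and this one achieves 15:
1. Smuggler goes to the island with the gecko.  [the mainland: the finch, the lizard, the moth, the sparrow, the spider, the toad | the island: the gecko]
2. Smuggler goes back to the mainland alone.  [the mainland: the finch, the lizard, the moth, the sparrow, the spider, the toad | the island: the gecko]
3. Smuggler goes to the island with the lizard.  [the mainland: the finch, the moth, the sparrow, the spider, the toad | the island: the gecko, the lizard]
4. Smuggler goes back to the mainland with the gecko.  [the mainland: the finch, the gecko, the moth, the sparrow, the spider, the toad | the island: the lizard]
5. Smuggler goes to the island with the finch.  [the mainland: the gecko, the moth, the sparrow, the spider, the toad | the island: the finch, the lizard]
6. Smuggler goes back to the mainland alone.  [the mainland: the gecko, the moth, the sparrow, the spider, the toad | the island: the finch, the lizard]
7. Smuggler goes to the island with the moth.  [the mainland: the gecko, the sparrow, the spider, the toad | the island: the finch, the lizard, the moth]
8. Smuggler goes back to the mainland alone.  [the mainland: the gecko, the sparrow, the spider, the toad | the island: the finch, the lizard, the moth]
9. Smuggler goes to the island with the spider.  [the mainland: the gecko, the sparrow, the toad | the island: the finch, the lizard, the moth, the spider]
10. Smuggler goes back to the mainland alone.  [the mainland: the gecko, the sparrow, the toad | the island: the finch, the lizard, the moth, the spider]
11. Smuggler goes to the island with the toad.  [the mainland: the gecko, the sparrow | the island: the finch, the lizard, the moth, the spider, the toad]
12. Smuggler goes back to the mainland alone.  [the mainland: the gecko, the sparrow | the island: the finch, the lizard, the moth, the spider, the toad]
13. Smuggler goes to the island with the sparrow.  [the mainland: the gecko | the island: the finch, the lizard, the moth, the sparrow, the spider, the toad]
14. Smuggler goes back to the mainland alone.  [the mainland: the gecko | the island: the finch, the lizard, the moth, the sparrow, the spider, the toad]
15. Smuggler goes to the island with the gecko.  [the mainland: — | the island: the finch, the gecko, the lizard, the moth, the sparrow, the spider, the toad]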